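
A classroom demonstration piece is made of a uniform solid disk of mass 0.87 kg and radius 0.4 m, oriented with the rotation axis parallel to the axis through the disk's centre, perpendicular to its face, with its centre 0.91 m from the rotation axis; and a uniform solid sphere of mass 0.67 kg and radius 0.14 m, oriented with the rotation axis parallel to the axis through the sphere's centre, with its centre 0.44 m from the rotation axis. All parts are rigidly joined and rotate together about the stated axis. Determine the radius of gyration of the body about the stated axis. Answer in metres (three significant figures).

Solid disk: I_cm = (1/2)MR² = (1/2)(0.87)(0.4)² = 0.0696 kg·m²; centre at d = 0.91 m, so the parallel axis theorem gives I = 0.0696 + (0.87)(0.91)² = 0.79005 kg·m².
Solid sphere: I_cm = (2/5)MR² = (2/5)(0.67)(0.14)² = 0.0052528 kg·m²; centre at d = 0.44 m, so the parallel axis theorem gives I = 0.0052528 + (0.67)(0.44)² = 0.13496 kg·m².
Total I = 0.92501 kg·m²; total mass M = 1.54 kg.
k = √(I/M) = √(0.92501/1.54) = 0.77502 m.

0.775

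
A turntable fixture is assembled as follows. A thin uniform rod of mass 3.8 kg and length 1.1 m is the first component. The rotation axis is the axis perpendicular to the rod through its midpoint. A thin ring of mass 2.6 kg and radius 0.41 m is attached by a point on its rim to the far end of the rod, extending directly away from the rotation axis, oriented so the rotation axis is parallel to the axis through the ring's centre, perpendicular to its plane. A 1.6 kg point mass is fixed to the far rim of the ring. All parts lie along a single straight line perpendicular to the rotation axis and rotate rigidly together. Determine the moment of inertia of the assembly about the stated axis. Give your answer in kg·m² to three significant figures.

Thin rod: I_cm = (1/12)ML² = (1/12)(3.8)(1.1)² = 0.38317 kg·m²; axis through the centre, so I = 0.38317 kg·m².
Thin ring: I_cm = MR² = (2.6)(0.41)² = 0.43706 kg·m²; centre at d = 0.55 + 0.41 = 0.96 m, so the parallel axis theorem gives I = 0.43706 + (2.6)(0.96)² = 2.8332 kg·m².
Point mass: I_cm = 0; centre at d = 0.55 + 0.41 + 0.41 = 1.37 m, so the parallel axis theorem gives I = 0 + (1.6)(1.37)² = 3.003 kg·m².
Total I = 0.38317 + 2.8332 + 3.003 = 6.2194 kg·m².

6.22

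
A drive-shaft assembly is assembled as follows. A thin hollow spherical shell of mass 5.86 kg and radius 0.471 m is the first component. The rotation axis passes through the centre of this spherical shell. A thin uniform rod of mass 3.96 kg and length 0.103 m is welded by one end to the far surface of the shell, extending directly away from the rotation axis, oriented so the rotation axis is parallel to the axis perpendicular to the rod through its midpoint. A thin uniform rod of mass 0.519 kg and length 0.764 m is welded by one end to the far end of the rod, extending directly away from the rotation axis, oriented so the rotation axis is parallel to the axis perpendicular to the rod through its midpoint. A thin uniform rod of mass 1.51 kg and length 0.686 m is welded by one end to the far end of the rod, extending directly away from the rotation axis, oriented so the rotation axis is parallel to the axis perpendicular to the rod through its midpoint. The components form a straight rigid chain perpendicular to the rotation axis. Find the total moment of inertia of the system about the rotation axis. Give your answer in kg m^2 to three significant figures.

Spherical shell: I_cm = (2/3)MR² = (2/3)(5.86)(0.471)² = 0.86666 kg m^2; axis through the centre, so I = 0.86666 kg m^2.
Thin rod: I_cm = (1/12)ML² = (1/12)(3.96)(0.103)² = 0.003501 kg m^2; centre at d = 0.471 + 0.0515 = 0.5225 m, so I = I_cm + Md² gives I = 0.003501 + (3.96)(0.5225)² = 1.0846 kg m^2.
Thin rod: I_cm = (1/12)ML² = (1/12)(0.519)(0.764)² = 0.025245 kg m^2; centre at d = 0.471 + 0.0515 + 0.0515 + 0.382 = 0.956 m, so I = I_cm + Md² gives I = 0.025245 + (0.519)(0.956)² = 0.49958 kg m^2.
Thin rod: I_cm = (1/12)ML² = (1/12)(1.51)(0.686)² = 0.059217 kg m^2; centre at d = 0.471 + 0.0515 + 0.0515 + 0.382 + 0.382 + 0.343 = 1.681 m, so I = I_cm + Md² gives I = 0.059217 + (1.51)(1.681)² = 4.3261 kg m^2.
Total I = 0.86666 + 1.0846 + 0.49958 + 4.3261 = 6.777 kg m^2.

6.78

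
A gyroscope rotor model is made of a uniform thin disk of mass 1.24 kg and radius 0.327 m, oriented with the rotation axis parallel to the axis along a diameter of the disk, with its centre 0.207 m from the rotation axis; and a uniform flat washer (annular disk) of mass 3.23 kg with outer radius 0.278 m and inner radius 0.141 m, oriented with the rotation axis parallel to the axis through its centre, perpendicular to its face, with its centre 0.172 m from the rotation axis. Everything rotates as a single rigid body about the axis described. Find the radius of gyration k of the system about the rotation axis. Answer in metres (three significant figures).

Thin disk: I_cm = (1/4)MR² = (1/4)(1.24)(0.327)² = 0.033148 kg m^2; centre at d = 0.207 m, so the parallel axis theorem gives I = 0.033148 + (1.24)(0.207)² = 0.086281 kg m^2.
Annular disk: I_cm = (1/2)M(R²+r²) = (1/2)(3.23)[(0.278)² + (0.141)²] = 0.15692 kg m^2; centre at d = 0.172 m, so the parallel axis theorem gives I = 0.15692 + (3.23)(0.172)² = 0.25248 kg m^2.
Total I = 0.33876 kg m^2; total mass M = 4.47 kg.
k = √(I/M) = √(0.33876/4.47) = 0.27529 m.

0.275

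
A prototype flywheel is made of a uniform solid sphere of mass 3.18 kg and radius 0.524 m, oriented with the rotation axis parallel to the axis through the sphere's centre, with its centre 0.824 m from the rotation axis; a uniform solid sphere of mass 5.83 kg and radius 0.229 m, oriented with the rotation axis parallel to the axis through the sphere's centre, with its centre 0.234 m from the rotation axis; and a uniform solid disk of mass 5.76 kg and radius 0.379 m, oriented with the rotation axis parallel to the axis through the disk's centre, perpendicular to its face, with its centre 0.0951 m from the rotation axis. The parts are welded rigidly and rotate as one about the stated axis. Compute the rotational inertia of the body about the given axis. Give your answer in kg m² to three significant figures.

Solid sphere: I_cm = (2/5)MR² = (2/5)(3.18)(0.524)² = 0.34926 kg m²; centre at d = 0.824 m, so I = I_cm + Md² gives I = 0.34926 + (3.18)(0.824)² = 2.5084 kg m².
Solid sphere: I_cm = (2/5)MR² = (2/5)(5.83)(0.229)² = 0.12229 kg m²; centre at d = 0.234 m, so I = I_cm + Md² gives I = 0.12229 + (5.83)(0.234)² = 0.44152 kg m².
Solid disk: I_cm = (1/2)MR² = (1/2)(5.76)(0.379)² = 0.41369 kg m²; centre at d = 0.0951 m, so I = I_cm + Md² gives I = 0.41369 + (5.76)(0.0951)² = 0.46578 kg m².
Total I = 2.5084 + 0.44152 + 0.46578 = 3.4157 kg m².

3.42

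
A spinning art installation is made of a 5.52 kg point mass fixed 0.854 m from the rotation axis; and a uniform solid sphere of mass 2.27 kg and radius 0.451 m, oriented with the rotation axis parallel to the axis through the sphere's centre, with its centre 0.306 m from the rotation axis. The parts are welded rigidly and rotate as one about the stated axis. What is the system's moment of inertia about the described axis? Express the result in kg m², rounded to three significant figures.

4.42

Point mass: I_cm = 0; centre at d = 0.854 m, so the parallel axis theorem gives I = 0 + (5.52)(0.854)² = 4.0258 kg m².
Solid sphere: I_cm = (2/5)MR² = (2/5)(2.27)(0.451)² = 0.18469 kg m²; centre at d = 0.306 m, so the parallel axis theorem gives I = 0.18469 + (2.27)(0.306)² = 0.39724 kg m².
Total I = 4.0258 + 0.39724 = 4.4231 kg m².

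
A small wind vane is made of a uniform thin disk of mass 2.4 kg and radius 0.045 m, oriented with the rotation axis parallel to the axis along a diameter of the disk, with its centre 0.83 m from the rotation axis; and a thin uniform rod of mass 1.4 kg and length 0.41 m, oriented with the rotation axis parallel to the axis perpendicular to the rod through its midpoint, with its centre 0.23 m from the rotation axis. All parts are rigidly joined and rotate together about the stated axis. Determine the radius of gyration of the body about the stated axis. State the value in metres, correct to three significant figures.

Thin disk: I_cm = (1/4)MR² = (1/4)(2.4)(0.045)² = 0.001215 kg m^2; centre at d = 0.83 m, so the parallel axis theorem gives I = 0.001215 + (2.4)(0.83)² = 1.6546 kg m^2.
Thin rod: I_cm = (1/12)ML² = (1/12)(1.4)(0.41)² = 0.019612 kg m^2; centre at d = 0.23 m, so the parallel axis theorem gives I = 0.019612 + (1.4)(0.23)² = 0.093672 kg m^2.
Total I = 1.7482 kg m^2; total mass M = 3.8 kg.
k = √(I/M) = √(1.7482/3.8) = 0.67828 m.

0.678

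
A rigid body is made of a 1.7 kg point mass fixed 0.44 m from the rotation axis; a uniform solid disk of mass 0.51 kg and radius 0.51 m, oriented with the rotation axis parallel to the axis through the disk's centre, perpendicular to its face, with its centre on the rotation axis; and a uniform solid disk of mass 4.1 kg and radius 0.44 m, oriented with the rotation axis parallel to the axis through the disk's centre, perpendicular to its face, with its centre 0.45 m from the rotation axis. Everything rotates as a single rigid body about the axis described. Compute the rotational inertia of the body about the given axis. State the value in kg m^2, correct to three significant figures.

1.62

Point mass: I_cm = 0; centre at d = 0.44 m, so the parallel axis theorem gives I = 0 + (1.7)(0.44)² = 0.32912 kg m^2.
Solid disk: I_cm = (1/2)MR² = (1/2)(0.51)(0.51)² = 0.066325 kg m^2; axis through the centre, so I = 0.066325 kg m^2.
Solid disk: I_cm = (1/2)MR² = (1/2)(4.1)(0.44)² = 0.39688 kg m^2; centre at d = 0.45 m, so the parallel axis theorem gives I = 0.39688 + (4.1)(0.45)² = 1.2271 kg m^2.
Total I = 0.32912 + 0.066325 + 1.2271 = 1.6226 kg m^2.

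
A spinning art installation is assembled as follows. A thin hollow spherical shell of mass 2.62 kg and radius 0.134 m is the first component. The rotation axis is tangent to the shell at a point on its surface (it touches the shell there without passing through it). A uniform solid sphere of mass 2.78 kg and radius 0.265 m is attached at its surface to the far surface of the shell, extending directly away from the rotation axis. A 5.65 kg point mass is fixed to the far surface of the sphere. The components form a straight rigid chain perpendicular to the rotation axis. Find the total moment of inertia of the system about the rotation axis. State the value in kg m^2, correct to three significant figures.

Spherical shell: I_cm = (2/3)MR² = (2/3)(2.62)(0.134)² = 0.031363 kg m^2; centre at d = 0.134 m, so the parallel axis theorem gives I = 0.031363 + (2.62)(0.134)² = 0.078408 kg m^2.
Solid sphere: I_cm = (2/5)MR² = (2/5)(2.78)(0.265)² = 0.07809 kg m^2; centre at d = 0.134 + 0.134 + 0.265 = 0.533 m, so the parallel axis theorem gives I = 0.07809 + (2.78)(0.533)² = 0.86786 kg m^2.
Point mass: I_cm = 0; centre at d = 0.134 + 0.134 + 0.265 + 0.265 = 0.798 m, so the parallel axis theorem gives I = 0 + (5.65)(0.798)² = 3.5979 kg m^2.
Total I = 0.078408 + 0.86786 + 3.5979 = 4.5442 kg m^2.

4.54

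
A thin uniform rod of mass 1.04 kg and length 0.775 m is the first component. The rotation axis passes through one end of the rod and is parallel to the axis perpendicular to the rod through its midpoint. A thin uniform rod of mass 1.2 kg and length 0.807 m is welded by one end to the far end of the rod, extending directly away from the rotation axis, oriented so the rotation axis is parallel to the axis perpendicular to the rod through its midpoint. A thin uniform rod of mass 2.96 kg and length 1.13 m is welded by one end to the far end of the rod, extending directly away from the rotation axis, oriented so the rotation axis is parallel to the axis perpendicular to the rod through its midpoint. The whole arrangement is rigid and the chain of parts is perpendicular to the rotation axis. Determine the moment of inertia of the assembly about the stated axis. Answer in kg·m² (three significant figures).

Thin rod: I_cm = (1/12)ML² = (1/12)(1.04)(0.775)² = 0.052054 kg·m²; centre at d = 0.3875 m, so I = I_cm + Md² gives I = 0.052054 + (1.04)(0.3875)² = 0.20822 kg·m².
Thin rod: I_cm = (1/12)ML² = (1/12)(1.2)(0.807)² = 0.065125 kg·m²; centre at d = 0.3875 + 0.3875 + 0.4035 = 1.1785 m, so I = I_cm + Md² gives I = 0.065125 + (1.2)(1.1785)² = 1.7318 kg·m².
Thin rod: I_cm = (1/12)ML² = (1/12)(2.96)(1.13)² = 0.31497 kg·m²; centre at d = 0.3875 + 0.3875 + 0.4035 + 0.4035 + 0.565 = 2.147 m, so I = I_cm + Md² gives I = 0.31497 + (2.96)(2.147)² = 13.959 kg·m².
Total I = 0.20822 + 1.7318 + 13.959 = 15.899 kg·m².

15.9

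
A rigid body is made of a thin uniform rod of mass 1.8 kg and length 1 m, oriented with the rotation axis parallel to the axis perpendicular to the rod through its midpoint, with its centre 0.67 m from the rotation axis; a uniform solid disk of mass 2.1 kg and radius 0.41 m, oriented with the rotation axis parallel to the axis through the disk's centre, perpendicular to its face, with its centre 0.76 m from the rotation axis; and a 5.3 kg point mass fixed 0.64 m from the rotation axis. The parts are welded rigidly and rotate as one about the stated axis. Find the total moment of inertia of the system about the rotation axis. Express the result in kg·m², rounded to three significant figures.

Thin rod: I_cm = (1/12)ML² = (1/12)(1.8)(1)² = 0.15 kg·m²; centre at d = 0.67 m, so the parallel axis theorem gives I = 0.15 + (1.8)(0.67)² = 0.95802 kg·m².
Solid disk: I_cm = (1/2)MR² = (1/2)(2.1)(0.41)² = 0.1765 kg·m²; centre at d = 0.76 m, so the parallel axis theorem gives I = 0.1765 + (2.1)(0.76)² = 1.3895 kg·m².
Point mass: I_cm = 0; centre at d = 0.64 m, so the parallel axis theorem gives I = 0 + (5.3)(0.64)² = 2.1709 kg·m².
Total I = 0.95802 + 1.3895 + 2.1709 = 4.5184 kg·m².

4.52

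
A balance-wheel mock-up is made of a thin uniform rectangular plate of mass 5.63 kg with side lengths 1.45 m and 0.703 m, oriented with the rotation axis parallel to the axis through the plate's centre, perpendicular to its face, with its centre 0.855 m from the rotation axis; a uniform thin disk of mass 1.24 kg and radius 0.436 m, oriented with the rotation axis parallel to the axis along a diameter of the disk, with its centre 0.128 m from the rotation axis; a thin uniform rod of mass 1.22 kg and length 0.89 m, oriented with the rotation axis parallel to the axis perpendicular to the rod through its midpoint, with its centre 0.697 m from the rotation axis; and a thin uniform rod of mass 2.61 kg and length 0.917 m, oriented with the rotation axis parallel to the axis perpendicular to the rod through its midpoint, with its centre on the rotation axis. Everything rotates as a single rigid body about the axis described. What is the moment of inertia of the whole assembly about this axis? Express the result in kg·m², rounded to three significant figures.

6.27

Rectangular plate: I_cm = (1/12)M(a²+b²) = (1/12)(5.63)[(1.45)² + (0.703)²] = 1.2183 kg·m²; centre at d = 0.855 m, so I = I_cm + Md² gives I = 1.2183 + (5.63)(0.855)² = 5.334 kg·m².
Thin disk: I_cm = (1/4)MR² = (1/4)(1.24)(0.436)² = 0.05893 kg·m²; centre at d = 0.128 m, so I = I_cm + Md² gives I = 0.05893 + (1.24)(0.128)² = 0.079246 kg·m².
Thin rod: I_cm = (1/12)ML² = (1/12)(1.22)(0.89)² = 0.08053 kg·m²; centre at d = 0.697 m, so I = I_cm + Md² gives I = 0.08053 + (1.22)(0.697)² = 0.67322 kg·m².
Thin rod: I_cm = (1/12)ML² = (1/12)(2.61)(0.917)² = 0.18289 kg·m²; axis through the centre, so I = 0.18289 kg·m².
Total I = 5.334 + 0.079246 + 0.67322 + 0.18289 = 6.2693 kg·m².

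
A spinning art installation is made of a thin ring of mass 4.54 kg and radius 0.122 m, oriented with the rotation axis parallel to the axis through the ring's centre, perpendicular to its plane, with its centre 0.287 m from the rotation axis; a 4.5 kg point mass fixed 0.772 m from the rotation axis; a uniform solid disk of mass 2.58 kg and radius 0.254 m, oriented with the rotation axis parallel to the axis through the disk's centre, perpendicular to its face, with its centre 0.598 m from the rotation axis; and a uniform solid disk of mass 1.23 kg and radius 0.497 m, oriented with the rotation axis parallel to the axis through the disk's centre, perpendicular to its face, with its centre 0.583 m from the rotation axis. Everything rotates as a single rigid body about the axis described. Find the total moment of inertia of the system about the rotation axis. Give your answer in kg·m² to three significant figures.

Thin ring: I_cm = MR² = (4.54)(0.122)² = 0.067573 kg·m²; centre at d = 0.287 m, so the parallel axis theorem gives I = 0.067573 + (4.54)(0.287)² = 0.44153 kg·m².
Point mass: I_cm = 0; centre at d = 0.772 m, so the parallel axis theorem gives I = 0 + (4.5)(0.772)² = 2.6819 kg·m².
Solid disk: I_cm = (1/2)MR² = (1/2)(2.58)(0.254)² = 0.083226 kg·m²; centre at d = 0.598 m, so the parallel axis theorem gives I = 0.083226 + (2.58)(0.598)² = 1.0058 kg·m².
Solid disk: I_cm = (1/2)MR² = (1/2)(1.23)(0.497)² = 0.15191 kg·m²; centre at d = 0.583 m, so the parallel axis theorem gives I = 0.15191 + (1.23)(0.583)² = 0.56997 kg·m².
Total I = 0.44153 + 2.6819 + 1.0058 + 0.56997 = 4.6993 kg·m².

4.70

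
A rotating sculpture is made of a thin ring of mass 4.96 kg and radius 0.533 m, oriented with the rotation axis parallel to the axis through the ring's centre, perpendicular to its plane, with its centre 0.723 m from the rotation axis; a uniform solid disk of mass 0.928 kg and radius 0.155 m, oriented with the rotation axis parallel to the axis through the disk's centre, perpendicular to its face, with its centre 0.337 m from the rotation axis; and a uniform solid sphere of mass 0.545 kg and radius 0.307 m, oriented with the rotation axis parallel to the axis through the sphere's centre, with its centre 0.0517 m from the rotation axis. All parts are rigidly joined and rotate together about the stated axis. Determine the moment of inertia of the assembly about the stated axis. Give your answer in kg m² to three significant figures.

Thin ring: I_cm = MR² = (4.96)(0.533)² = 1.4091 kg m²; centre at d = 0.723 m, so the parallel axis theorem gives I = 1.4091 + (4.96)(0.723)² = 4.0018 kg m².
Solid disk: I_cm = (1/2)MR² = (1/2)(0.928)(0.155)² = 0.011148 kg m²; centre at d = 0.337 m, so the parallel axis theorem gives I = 0.011148 + (0.928)(0.337)² = 0.11654 kg m².
Solid sphere: I_cm = (2/5)MR² = (2/5)(0.545)(0.307)² = 0.020546 kg m²; centre at d = 0.0517 m, so the parallel axis theorem gives I = 0.020546 + (0.545)(0.0517)² = 0.022003 kg m².
Total I = 4.0018 + 0.11654 + 0.022003 = 4.1404 kg m².

4.14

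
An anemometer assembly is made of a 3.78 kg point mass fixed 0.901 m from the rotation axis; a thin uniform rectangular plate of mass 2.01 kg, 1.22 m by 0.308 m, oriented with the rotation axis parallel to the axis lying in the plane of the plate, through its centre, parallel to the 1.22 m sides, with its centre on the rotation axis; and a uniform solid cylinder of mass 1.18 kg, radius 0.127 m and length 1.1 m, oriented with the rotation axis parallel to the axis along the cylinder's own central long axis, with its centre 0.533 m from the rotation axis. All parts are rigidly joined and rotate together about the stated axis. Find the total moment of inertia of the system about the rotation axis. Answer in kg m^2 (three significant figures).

Point mass: I_cm = 0; centre at d = 0.901 m, so I = I_cm + Md² gives I = 0 + (3.78)(0.901)² = 3.0686 kg m^2.
Rectangular plate: I_cm = (1/12)Mb² = (1/12)(2.01)(0.308)² = 0.01589 kg m^2; axis through the centre, so I = 0.01589 kg m^2.
Solid cylinder: I_cm = (1/2)MR² = (1/2)(1.18)(0.127)² = 0.0095161 kg m^2; centre at d = 0.533 m, so I = I_cm + Md² gives I = 0.0095161 + (1.18)(0.533)² = 0.34474 kg m^2.
Total I = 3.0686 + 0.01589 + 0.34474 = 3.4292 kg m^2.

3.43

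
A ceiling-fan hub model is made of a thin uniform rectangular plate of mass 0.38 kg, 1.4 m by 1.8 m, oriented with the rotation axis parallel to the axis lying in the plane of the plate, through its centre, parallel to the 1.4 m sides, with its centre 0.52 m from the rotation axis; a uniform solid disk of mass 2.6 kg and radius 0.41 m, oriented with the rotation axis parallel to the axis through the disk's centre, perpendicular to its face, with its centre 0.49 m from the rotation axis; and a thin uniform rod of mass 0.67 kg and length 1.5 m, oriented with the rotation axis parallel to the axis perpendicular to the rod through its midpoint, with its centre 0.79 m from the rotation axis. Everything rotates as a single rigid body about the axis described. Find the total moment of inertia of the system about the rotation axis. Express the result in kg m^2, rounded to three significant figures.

1.59

Rectangular plate: I_cm = (1/12)Mb² = (1/12)(0.38)(1.8)² = 0.1026 kg m^2; centre at d = 0.52 m, so the parallel axis theorem gives I = 0.1026 + (0.38)(0.52)² = 0.20535 kg m^2.
Solid disk: I_cm = (1/2)MR² = (1/2)(2.6)(0.41)² = 0.21853 kg m^2; centre at d = 0.49 m, so the parallel axis theorem gives I = 0.21853 + (2.6)(0.49)² = 0.84279 kg m^2.
Thin rod: I_cm = (1/12)ML² = (1/12)(0.67)(1.5)² = 0.12562 kg m^2; centre at d = 0.79 m, so the parallel axis theorem gives I = 0.12562 + (0.67)(0.79)² = 0.54377 kg m^2.
Total I = 0.20535 + 0.84279 + 0.54377 = 1.5919 kg m^2.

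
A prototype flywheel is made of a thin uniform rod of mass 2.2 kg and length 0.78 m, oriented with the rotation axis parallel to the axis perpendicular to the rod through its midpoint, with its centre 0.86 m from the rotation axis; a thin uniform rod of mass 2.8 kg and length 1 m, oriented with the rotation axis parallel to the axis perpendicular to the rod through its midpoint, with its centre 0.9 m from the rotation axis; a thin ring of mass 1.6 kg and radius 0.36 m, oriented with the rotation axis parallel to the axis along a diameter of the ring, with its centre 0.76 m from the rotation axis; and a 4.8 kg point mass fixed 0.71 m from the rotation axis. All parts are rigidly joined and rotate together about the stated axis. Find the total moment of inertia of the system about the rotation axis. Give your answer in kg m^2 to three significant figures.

Thin rod: I_cm = (1/12)ML² = (1/12)(2.2)(0.78)² = 0.11154 kg m^2; centre at d = 0.86 m, so I = I_cm + Md² gives I = 0.11154 + (2.2)(0.86)² = 1.7387 kg m^2.
Thin rod: I_cm = (1/12)ML² = (1/12)(2.8)(1)² = 0.23333 kg m^2; centre at d = 0.9 m, so I = I_cm + Md² gives I = 0.23333 + (2.8)(0.9)² = 2.5013 kg m^2.
Thin ring: I_cm = (1/2)MR² = (1/2)(1.6)(0.36)² = 0.10368 kg m^2; centre at d = 0.76 m, so I = I_cm + Md² gives I = 0.10368 + (1.6)(0.76)² = 1.0278 kg m^2.
Point mass: I_cm = 0; centre at d = 0.71 m, so I = I_cm + Md² gives I = 0 + (4.8)(0.71)² = 2.4197 kg m^2.
Total I = 1.7387 + 2.5013 + 1.0278 + 2.4197 = 7.6875 kg m^2.

7.69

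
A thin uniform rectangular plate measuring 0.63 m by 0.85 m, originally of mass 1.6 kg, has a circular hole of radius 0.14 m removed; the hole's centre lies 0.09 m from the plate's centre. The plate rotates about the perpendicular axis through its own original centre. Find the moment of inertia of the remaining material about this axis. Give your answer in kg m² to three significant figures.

Unpierced body about its centre: I₀ = (1/12)M(a²+b²) = (1/12)(1.6)[(0.63)² + (0.85)²] = 0.14925 kg m².
The removed disk has mass m = M·πr²/(ab) = (1.6)·π(0.14)²/(0.63·0.85) = 0.18398 kg (same uniform areal density).
Its moment of inertia about the rotation axis (parallel-axis theorem): I_hole = (1/2)mr² + md² = (1/2)(0.18398)(0.14)² + (0.18398)(0.09)² = 0.0032932 kg m².
Treating the hole as negative mass, I = I₀ − I_hole = 0.14925 − 0.0032932 = 0.14596 kg m².

0.146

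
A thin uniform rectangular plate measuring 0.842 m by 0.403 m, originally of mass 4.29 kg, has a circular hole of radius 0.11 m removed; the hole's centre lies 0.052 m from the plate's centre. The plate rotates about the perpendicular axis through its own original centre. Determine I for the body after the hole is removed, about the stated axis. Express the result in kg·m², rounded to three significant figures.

Unpierced body about its centre: I₀ = (1/12)M(a²+b²) = (1/12)(4.29)[(0.842)² + (0.403)²] = 0.31152 kg·m².
The removed disk has mass m = M·πr²/(ab) = (4.29)·π(0.11)²/(0.842·0.403) = 0.48059 kg (same uniform areal density).
Its moment of inertia about the rotation axis (parallel-axis theorem): I_hole = (1/2)mr² + md² = (1/2)(0.48059)(0.11)² + (0.48059)(0.052)² = 0.0042071 kg·m².
Treating the hole as negative mass, I = I₀ − I_hole = 0.31152 − 0.0042071 = 0.30731 kg·m².

0.307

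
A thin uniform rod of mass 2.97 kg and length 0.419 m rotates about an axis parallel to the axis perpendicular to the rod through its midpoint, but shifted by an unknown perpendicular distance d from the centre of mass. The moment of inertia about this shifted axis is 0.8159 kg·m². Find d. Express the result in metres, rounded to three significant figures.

About the centre-of-mass axis, I_cm = (1/12)ML² = (1/12)(2.97)(0.419)² = 0.043451 kg·m².
Parallel axis theorem: I = I_cm + Md², so Md² = 0.8159 − 0.043451 = 0.77245 kg·m².
d = √(0.77245 / 2.97) = 0.50998 m.

0.510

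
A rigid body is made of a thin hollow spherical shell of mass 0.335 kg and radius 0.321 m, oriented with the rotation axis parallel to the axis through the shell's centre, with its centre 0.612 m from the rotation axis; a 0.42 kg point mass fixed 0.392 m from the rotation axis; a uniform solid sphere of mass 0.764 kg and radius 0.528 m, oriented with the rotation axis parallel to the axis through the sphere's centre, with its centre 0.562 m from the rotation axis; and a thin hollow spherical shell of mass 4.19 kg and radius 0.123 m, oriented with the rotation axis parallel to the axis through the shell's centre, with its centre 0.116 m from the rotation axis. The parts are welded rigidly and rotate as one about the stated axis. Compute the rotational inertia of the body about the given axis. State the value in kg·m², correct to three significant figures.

Spherical shell: I_cm = (2/3)MR² = (2/3)(0.335)(0.321)² = 0.023012 kg·m²; centre at d = 0.612 m, so the parallel axis theorem gives I = 0.023012 + (0.335)(0.612)² = 0.14848 kg·m².
Point mass: I_cm = 0; centre at d = 0.392 m, so the parallel axis theorem gives I = 0 + (0.42)(0.392)² = 0.064539 kg·m².
Solid sphere: I_cm = (2/5)MR² = (2/5)(0.764)(0.528)² = 0.085196 kg·m²; centre at d = 0.562 m, so the parallel axis theorem gives I = 0.085196 + (0.764)(0.562)² = 0.3265 kg·m².
Spherical shell: I_cm = (2/3)MR² = (2/3)(4.19)(0.123)² = 0.04226 kg·m²; centre at d = 0.116 m, so the parallel axis theorem gives I = 0.04226 + (4.19)(0.116)² = 0.098641 kg·m².
Total I = 0.14848 + 0.064539 + 0.3265 + 0.098641 = 0.63817 kg·m².

0.638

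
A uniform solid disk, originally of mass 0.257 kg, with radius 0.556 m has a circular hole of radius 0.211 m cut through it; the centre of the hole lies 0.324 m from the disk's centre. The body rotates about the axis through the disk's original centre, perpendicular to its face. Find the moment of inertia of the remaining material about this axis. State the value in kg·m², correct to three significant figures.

Unpierced body about its centre: I₀ = (1/2)MR² = (1/2)(0.257)(0.556)² = 0.039724 kg·m².
The removed disk has mass m = M·(r/R)² = (0.257)(0.211/0.556)² = 0.037013 kg (same uniform areal density).
Its moment of inertia about the rotation axis (parallel-axis theorem): I_hole = (1/2)mr² + md² = (1/2)(0.037013)(0.211)² + (0.037013)(0.324)² = 0.0047093 kg·m².
Treating the hole as negative mass, I = I₀ − I_hole = 0.039724 − 0.0047093 = 0.035015 kg·m².

0.0350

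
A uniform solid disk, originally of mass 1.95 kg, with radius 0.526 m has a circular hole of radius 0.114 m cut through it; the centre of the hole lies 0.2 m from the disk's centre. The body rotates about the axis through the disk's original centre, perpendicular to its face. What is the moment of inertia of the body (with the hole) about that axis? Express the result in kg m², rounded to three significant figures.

0.266

Unpierced body about its centre: I₀ = (1/2)MR² = (1/2)(1.95)(0.526)² = 0.26976 kg m².
The removed disk has mass m = M·(r/R)² = (1.95)(0.114/0.526)² = 0.091595 kg (same uniform areal density).
Its moment of inertia about the rotation axis (parallel-axis theorem): I_hole = (1/2)mr² + md² = (1/2)(0.091595)(0.114)² + (0.091595)(0.2)² = 0.004259 kg m².
Treating the hole as negative mass, I = I₀ − I_hole = 0.26976 − 0.004259 = 0.2655 kg m².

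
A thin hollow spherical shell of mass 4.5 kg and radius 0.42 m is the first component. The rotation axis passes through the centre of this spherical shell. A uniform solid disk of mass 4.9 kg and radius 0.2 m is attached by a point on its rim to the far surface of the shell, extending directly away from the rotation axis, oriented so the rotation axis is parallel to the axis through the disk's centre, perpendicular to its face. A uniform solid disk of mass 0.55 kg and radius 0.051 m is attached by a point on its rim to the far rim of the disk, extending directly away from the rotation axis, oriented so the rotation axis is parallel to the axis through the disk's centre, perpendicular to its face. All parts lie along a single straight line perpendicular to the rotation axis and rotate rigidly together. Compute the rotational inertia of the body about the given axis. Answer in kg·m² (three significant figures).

Spherical shell: I_cm = (2/3)MR² = (2/3)(4.5)(0.42)² = 0.5292 kg·m²; axis through the centre, so I = 0.5292 kg·m².
Solid disk: I_cm = (1/2)MR² = (1/2)(4.9)(0.2)² = 0.098 kg·m²; centre at d = 0.42 + 0.2 = 0.62 m, so I = I_cm + Md² gives I = 0.098 + (4.9)(0.62)² = 1.9816 kg·m².
Solid disk: I_cm = (1/2)MR² = (1/2)(0.55)(0.051)² = 0.00071527 kg·m²; centre at d = 0.42 + 0.2 + 0.2 + 0.051 = 0.871 m, so I = I_cm + Md² gives I = 0.00071527 + (0.55)(0.871)² = 0.41797 kg·m².
Total I = 0.5292 + 1.9816 + 0.41797 = 2.9287 kg·m².

2.93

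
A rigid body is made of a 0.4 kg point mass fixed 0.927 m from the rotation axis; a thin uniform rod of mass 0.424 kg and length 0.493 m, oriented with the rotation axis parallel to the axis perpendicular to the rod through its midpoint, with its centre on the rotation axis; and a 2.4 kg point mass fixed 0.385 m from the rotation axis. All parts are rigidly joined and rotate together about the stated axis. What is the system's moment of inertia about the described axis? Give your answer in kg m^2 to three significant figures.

Point mass: I_cm = 0; centre at d = 0.927 m, so I = I_cm + Md² gives I = 0 + (0.4)(0.927)² = 0.34373 kg m^2.
Thin rod: I_cm = (1/12)ML² = (1/12)(0.424)(0.493)² = 0.0085877 kg m^2; axis through the centre, so I = 0.0085877 kg m^2.
Point mass: I_cm = 0; centre at d = 0.385 m, so I = I_cm + Md² gives I = 0 + (2.4)(0.385)² = 0.35574 kg m^2.
Total I = 0.34373 + 0.0085877 + 0.35574 = 0.70806 kg m^2.

0.708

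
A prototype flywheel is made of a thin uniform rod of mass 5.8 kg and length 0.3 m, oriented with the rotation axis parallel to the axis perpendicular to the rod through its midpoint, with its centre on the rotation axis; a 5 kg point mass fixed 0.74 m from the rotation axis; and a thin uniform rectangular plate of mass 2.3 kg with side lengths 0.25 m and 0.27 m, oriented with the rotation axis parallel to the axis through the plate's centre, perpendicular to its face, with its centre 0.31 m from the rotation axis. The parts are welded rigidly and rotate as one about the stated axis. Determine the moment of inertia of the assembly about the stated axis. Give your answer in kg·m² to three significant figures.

Thin rod: I_cm = (1/12)ML² = (1/12)(5.8)(0.3)² = 0.0435 kg·m²; axis through the centre, so I = 0.0435 kg·m².
Point mass: I_cm = 0; centre at d = 0.74 m, so I = I_cm + Md² gives I = 0 + (5)(0.74)² = 2.738 kg·m².
Rectangular plate: I_cm = (1/12)M(a²+b²) = (1/12)(2.3)[(0.25)² + (0.27)²] = 0.025952 kg·m²; centre at d = 0.31 m, so I = I_cm + Md² gives I = 0.025952 + (2.3)(0.31)² = 0.24698 kg·m².
Total I = 0.0435 + 2.738 + 0.24698 = 3.0285 kg·m².

3.03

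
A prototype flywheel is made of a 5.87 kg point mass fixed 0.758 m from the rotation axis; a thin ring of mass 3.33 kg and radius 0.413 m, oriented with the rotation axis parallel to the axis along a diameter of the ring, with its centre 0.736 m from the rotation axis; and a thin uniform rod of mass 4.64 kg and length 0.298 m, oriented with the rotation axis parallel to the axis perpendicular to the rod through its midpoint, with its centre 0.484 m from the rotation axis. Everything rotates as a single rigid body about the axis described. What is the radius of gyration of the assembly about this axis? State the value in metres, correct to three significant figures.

Point mass: I_cm = 0; centre at d = 0.758 m, so the parallel axis theorem gives I = 0 + (5.87)(0.758)² = 3.3727 kg m².
Thin ring: I_cm = (1/2)MR² = (1/2)(3.33)(0.413)² = 0.284 kg m²; centre at d = 0.736 m, so the parallel axis theorem gives I = 0.284 + (3.33)(0.736)² = 2.0878 kg m².
Thin rod: I_cm = (1/12)ML² = (1/12)(4.64)(0.298)² = 0.034338 kg m²; centre at d = 0.484 m, so the parallel axis theorem gives I = 0.034338 + (4.64)(0.484)² = 1.1213 kg m².
Total I = 6.5818 kg m²; total mass M = 13.84 kg.
k = √(I/M) = √(6.5818/13.84) = 0.68961 m.

0.690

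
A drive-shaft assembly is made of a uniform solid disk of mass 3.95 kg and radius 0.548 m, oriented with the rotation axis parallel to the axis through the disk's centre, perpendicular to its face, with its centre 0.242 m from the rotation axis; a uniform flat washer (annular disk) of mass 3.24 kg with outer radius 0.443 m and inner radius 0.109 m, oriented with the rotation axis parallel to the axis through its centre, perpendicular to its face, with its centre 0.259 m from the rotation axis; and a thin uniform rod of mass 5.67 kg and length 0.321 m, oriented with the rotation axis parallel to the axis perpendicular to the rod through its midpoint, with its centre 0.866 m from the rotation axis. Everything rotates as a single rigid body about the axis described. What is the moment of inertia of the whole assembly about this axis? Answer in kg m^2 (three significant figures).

5.68

Solid disk: I_cm = (1/2)MR² = (1/2)(3.95)(0.548)² = 0.5931 kg m^2; centre at d = 0.242 m, so I = I_cm + Md² gives I = 0.5931 + (3.95)(0.242)² = 0.82443 kg m^2.
Annular disk: I_cm = (1/2)M(R²+r²) = (1/2)(3.24)[(0.443)² + (0.109)²] = 0.33717 kg m^2; centre at d = 0.259 m, so I = I_cm + Md² gives I = 0.33717 + (3.24)(0.259)² = 0.55451 kg m^2.
Thin rod: I_cm = (1/12)ML² = (1/12)(5.67)(0.321)² = 0.048687 kg m^2; centre at d = 0.866 m, so I = I_cm + Md² gives I = 0.048687 + (5.67)(0.866)² = 4.3009 kg m^2.
Total I = 0.82443 + 0.55451 + 4.3009 = 5.6799 kg m^2.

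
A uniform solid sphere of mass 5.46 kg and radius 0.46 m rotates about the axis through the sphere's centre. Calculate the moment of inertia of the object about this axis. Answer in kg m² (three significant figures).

0.462

I_cm = (2/5)MR² = (2/5)(5.46)(0.46)² = 0.46213 kg m²; axis through the centre, so I = 0.46213 kg m².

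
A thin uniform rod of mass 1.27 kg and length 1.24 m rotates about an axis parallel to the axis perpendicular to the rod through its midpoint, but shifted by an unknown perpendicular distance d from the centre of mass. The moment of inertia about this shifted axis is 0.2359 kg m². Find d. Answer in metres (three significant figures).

About the centre-of-mass axis, I_cm = (1/12)ML² = (1/12)(1.27)(1.24)² = 0.16273 kg m².
Parallel axis theorem: I = I_cm + Md², so Md² = 0.2359 − 0.16273 = 0.073171 kg m².
d = √(0.073171 / 1.27) = 0.24003 m.

0.240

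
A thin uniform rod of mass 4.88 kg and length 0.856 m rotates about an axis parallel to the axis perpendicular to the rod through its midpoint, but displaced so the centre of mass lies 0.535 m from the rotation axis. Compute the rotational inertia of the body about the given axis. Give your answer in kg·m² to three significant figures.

I_cm = (1/12)ML² = (1/12)(4.88)(0.856)² = 0.29798 kg·m²; centre at d = 0.535 m, so I = I_cm + Md² gives I = 0.29798 + (4.88)(0.535)² = 1.6948 kg·m².

1.69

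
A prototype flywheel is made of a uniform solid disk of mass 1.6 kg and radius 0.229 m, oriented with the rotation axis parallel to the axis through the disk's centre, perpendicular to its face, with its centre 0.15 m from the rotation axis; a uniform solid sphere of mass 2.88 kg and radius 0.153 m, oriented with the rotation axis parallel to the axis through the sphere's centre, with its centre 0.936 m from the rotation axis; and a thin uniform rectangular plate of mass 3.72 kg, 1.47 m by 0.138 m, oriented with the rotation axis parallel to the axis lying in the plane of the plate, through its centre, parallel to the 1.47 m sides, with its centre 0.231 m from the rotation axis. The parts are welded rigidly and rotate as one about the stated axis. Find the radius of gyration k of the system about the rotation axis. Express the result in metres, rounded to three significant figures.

Solid disk: I_cm = (1/2)MR² = (1/2)(1.6)(0.229)² = 0.041953 kg·m²; centre at d = 0.15 m, so the parallel axis theorem gives I = 0.041953 + (1.6)(0.15)² = 0.077953 kg·m².
Solid sphere: I_cm = (2/5)MR² = (2/5)(2.88)(0.153)² = 0.026967 kg·m²; centre at d = 0.936 m, so the parallel axis theorem gives I = 0.026967 + (2.88)(0.936)² = 2.5501 kg·m².
Rectangular plate: I_cm = (1/12)Mb² = (1/12)(3.72)(0.138)² = 0.0059036 kg·m²; centre at d = 0.231 m, so the parallel axis theorem gives I = 0.0059036 + (3.72)(0.231)² = 0.20441 kg·m².
Total I = 2.8325 kg·m²; total mass M = 8.2 kg.
k = √(I/M) = √(2.8325/8.2) = 0.58773 m.

0.588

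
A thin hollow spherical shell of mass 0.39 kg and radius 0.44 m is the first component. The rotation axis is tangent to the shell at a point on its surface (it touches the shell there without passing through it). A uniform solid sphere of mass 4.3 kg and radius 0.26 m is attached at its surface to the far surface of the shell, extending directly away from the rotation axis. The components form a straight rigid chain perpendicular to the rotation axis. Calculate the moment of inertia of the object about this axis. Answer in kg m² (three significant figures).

Spherical shell: I_cm = (2/3)MR² = (2/3)(0.39)(0.44)² = 0.050336 kg m²; centre at d = 0.44 m, so the parallel axis theorem gives I = 0.050336 + (0.39)(0.44)² = 0.12584 kg m².
Solid sphere: I_cm = (2/5)MR² = (2/5)(4.3)(0.26)² = 0.11627 kg m²; centre at d = 0.44 + 0.44 + 0.26 = 1.14 m, so the parallel axis theorem gives I = 0.11627 + (4.3)(1.14)² = 5.7046 kg m².
Total I = 0.12584 + 5.7046 = 5.8304 kg m².

5.83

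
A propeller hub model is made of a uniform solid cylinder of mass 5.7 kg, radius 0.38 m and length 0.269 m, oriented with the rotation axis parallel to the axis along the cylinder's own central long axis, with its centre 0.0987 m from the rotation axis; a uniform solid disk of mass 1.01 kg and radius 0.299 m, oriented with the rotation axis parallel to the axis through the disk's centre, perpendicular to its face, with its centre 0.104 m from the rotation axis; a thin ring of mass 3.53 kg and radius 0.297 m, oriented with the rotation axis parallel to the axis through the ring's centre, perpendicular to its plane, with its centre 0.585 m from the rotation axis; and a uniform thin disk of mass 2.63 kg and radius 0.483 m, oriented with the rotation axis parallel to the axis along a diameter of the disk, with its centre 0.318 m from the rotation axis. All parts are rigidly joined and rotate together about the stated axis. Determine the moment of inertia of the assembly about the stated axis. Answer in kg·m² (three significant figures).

2.46

Solid cylinder: I_cm = (1/2)MR² = (1/2)(5.7)(0.38)² = 0.41154 kg·m²; centre at d = 0.0987 m, so I = I_cm + Md² gives I = 0.41154 + (5.7)(0.0987)² = 0.46707 kg·m².
Solid disk: I_cm = (1/2)MR² = (1/2)(1.01)(0.299)² = 0.045148 kg·m²; centre at d = 0.104 m, so I = I_cm + Md² gives I = 0.045148 + (1.01)(0.104)² = 0.056072 kg·m².
Thin ring: I_cm = MR² = (3.53)(0.297)² = 0.31138 kg·m²; centre at d = 0.585 m, so I = I_cm + Md² gives I = 0.31138 + (3.53)(0.585)² = 1.5194 kg·m².
Thin disk: I_cm = (1/4)MR² = (1/4)(2.63)(0.483)² = 0.15339 kg·m²; centre at d = 0.318 m, so I = I_cm + Md² gives I = 0.15339 + (2.63)(0.318)² = 0.41934 kg·m².
Total I = 0.46707 + 0.056072 + 1.5194 + 0.41934 = 2.4619 kg·m².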